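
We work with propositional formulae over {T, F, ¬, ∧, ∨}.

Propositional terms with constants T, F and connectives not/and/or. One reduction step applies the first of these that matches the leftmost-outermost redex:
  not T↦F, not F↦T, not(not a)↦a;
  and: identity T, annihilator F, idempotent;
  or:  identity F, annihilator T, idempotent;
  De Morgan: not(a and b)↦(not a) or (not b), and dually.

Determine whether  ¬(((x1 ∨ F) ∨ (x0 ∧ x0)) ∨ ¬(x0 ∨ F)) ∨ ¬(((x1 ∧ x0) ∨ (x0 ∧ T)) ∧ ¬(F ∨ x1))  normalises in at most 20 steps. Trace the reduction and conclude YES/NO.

Answer: YES — reaches normal form ((¬x1 ∧ ¬x0) ∧ x0) ∨ (((¬x1 ∨ ¬x0) ∧ ¬x0) ∨ x1) in 17 ≤ 20 steps

Working:
  start: ¬(((x1 ∨ F) ∨ (x0 ∧ x0)) ∨ ¬(x0 ∨ F)) ∨ ¬(((x1 ∧ x0) ∨ (x0 ∧ T)) ∧ ¬(F ∨ x1))
  [1] (¬((x1 ∨ F) ∨ (x0 ∧ x0)) ∧ ¬¬(x0 ∨ F)) ∨ ¬(((x1 ∧ x0) ∨ (x0 ∧ T)) ∧ ¬(F ∨ x1))
  [2] ((¬(x1 ∨ F) ∧ ¬(x0 ∧ x0)) ∧ ¬¬(x0 ∨ F)) ∨ ¬(((x1 ∧ x0) ∨ (x0 ∧ T)) ∧ ¬(F ∨ x1))
  [3] (((¬x1 ∧ ¬F) ∧ ¬(x0 ∧ x0)) ∧ ¬¬(x0 ∨ F)) ∨ ¬(((x1 ∧ x0) ∨ (x0 ∧ T)) ∧ ¬(F ∨ x1))
  [4] (((¬x1 ∧ T) ∧ ¬(x0 ∧ x0)) ∧ ¬¬(x0 ∨ F)) ∨ ¬(((x1 ∧ x0) ∨ (x0 ∧ T)) ∧ ¬(F ∨ x1))
  [5] ((¬x1 ∧ ¬(x0 ∧ x0)) ∧ ¬¬(x0 ∨ F)) ∨ ¬(((x1 ∧ x0) ∨ (x0 ∧ T)) ∧ ¬(F ∨ x1))
  [6] ((¬x1 ∧ (¬x0 ∨ ¬x0)) ∧ ¬¬(x0 ∨ F)) ∨ ¬(((x1 ∧ x0) ∨ (x0 ∧ T)) ∧ ¬(F ∨ x1))
  [7] ((¬x1 ∧ ¬x0) ∧ ¬¬(x0 ∨ F)) ∨ ¬(((x1 ∧ x0) ∨ (x0 ∧ T)) ∧ ¬(F ∨ x1))
  [8] ((¬x1 ∧ ¬x0) ∧ (x0 ∨ F)) ∨ ¬(((x1 ∧ x0) ∨ (x0 ∧ T)) ∧ ¬(F ∨ x1))
  [9] ((¬x1 ∧ ¬x0) ∧ x0) ∨ ¬(((x1 ∧ x0) ∨ (x0 ∧ T)) ∧ ¬(F ∨ x1))
  [10] ((¬x1 ∧ ¬x0) ∧ x0) ∨ (¬((x1 ∧ x0) ∨ (x0 ∧ T)) ∨ ¬¬(F ∨ x1))
  [11] ((¬x1 ∧ ¬x0) ∧ x0) ∨ ((¬(x1 ∧ x0) ∧ ¬(x0 ∧ T)) ∨ ¬¬(F ∨ x1))
  [12] ((¬x1 ∧ ¬x0) ∧ x0) ∨ (((¬x1 ∨ ¬x0) ∧ ¬(x0 ∧ T)) ∨ ¬¬(F ∨ x1))
  [13] ((¬x1 ∧ ¬x0) ∧ x0) ∨ (((¬x1 ∨ ¬x0) ∧ (¬x0 ∨ ¬T)) ∨ ¬¬(F ∨ x1))
  [14] ((¬x1 ∧ ¬x0) ∧ x0) ∨ (((¬x1 ∨ ¬x0) ∧ (¬x0 ∨ F)) ∨ ¬¬(F ∨ x1))
  [15] ((¬x1 ∧ ¬x0) ∧ x0) ∨ (((¬x1 ∨ ¬x0) ∧ ¬x0) ∨ ¬¬(F ∨ x1))
  [16] ((¬x1 ∧ ¬x0) ∧ x0) ∨ (((¬x1 ∨ ¬x0) ∧ ¬x0) ∨ (F ∨ x1))
  [17] ((¬x1 ∧ ¬x0) ∧ x0) ∨ (((¬x1 ∨ ¬x0) ∧ ¬x0) ∨ x1)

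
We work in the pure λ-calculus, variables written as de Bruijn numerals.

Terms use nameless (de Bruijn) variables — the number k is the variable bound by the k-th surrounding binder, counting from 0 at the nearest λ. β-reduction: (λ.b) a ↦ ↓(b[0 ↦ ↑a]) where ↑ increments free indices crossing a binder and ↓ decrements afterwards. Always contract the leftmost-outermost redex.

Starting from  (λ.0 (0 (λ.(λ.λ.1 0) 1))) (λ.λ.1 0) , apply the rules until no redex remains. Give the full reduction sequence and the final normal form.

  start: (λ.0 (0 (λ.(λ.λ.1 0) 1))) (λ.λ.1 0)
  →1  (λ.λ.1 0) ((λ.λ.1 0) (λ.(λ.λ.1 0) (λ.λ.1 0)))
  →2  λ.(λ.λ.1 0) (λ.(λ.λ.1 0) (λ.λ.1 0)) 0
  →3  λ.(λ.(λ.(λ.λ.1 0) (λ.λ.1 0)) 0) 0
  →4  λ.(λ.(λ.λ.1 0) (λ.λ.1 0)) 0
  →5  λ.(λ.λ.1 0) (λ.λ.1 0)
  →6  λ.λ.(λ.λ.1 0) 0
  →7  λ.λ.λ.1 0

Answer: normal form = λ.λ.λ.1 0  (in 7 steps)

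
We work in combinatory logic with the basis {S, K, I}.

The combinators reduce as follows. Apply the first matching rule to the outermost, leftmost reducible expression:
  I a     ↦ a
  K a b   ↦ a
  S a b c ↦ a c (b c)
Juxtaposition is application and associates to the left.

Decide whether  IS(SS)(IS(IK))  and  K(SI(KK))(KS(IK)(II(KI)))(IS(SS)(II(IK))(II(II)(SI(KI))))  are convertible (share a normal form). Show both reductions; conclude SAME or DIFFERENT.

Term A:
  start: IS(SS)(IS(IK))
  →1  S(SS)(IS(IK))
  →2  S(SS)(S(IK))
  →3  S(SS)(SK)

Term B:
  start: K(SI(KK))(KS(IK)(II(KI)))(IS(SS)(II(IK))(II(II)(SI(KI))))
  →1  SI(KK)(IS(SS)(II(IK))(II(II)(SI(KI))))
  →2  I(IS(SS)(II(IK))(II(II)(SI(KI))))(KK(IS(SS)(II(IK))(II(II)(SI(KI)))))
  →3  IS(SS)(II(IK))(II(II)(SI(KI)))(KK(IS(SS)(II(IK))(II(II)(SI(KI)))))
  →4  S(SS)(II(IK))(II(II)(SI(KI)))(KK(IS(SS)(II(IK))(II(II)(SI(KI)))))
  →5  SS(II(II)(SI(KI)))(II(IK)(II(II)(SI(KI))))(KK(IS(SS)(II(IK))(II(II)(SI(KI)))))
  →6  S(II(IK)(II(II)(SI(KI))))(II(II)(SI(KI))(II(IK)(II(II)(SI(KI)))))(KK(IS(SS)(II(IK))(II(II)(SI(KI)))))
  →7  II(IK)(II(II)(SI(KI)))(KK(IS(SS)(II(IK))(II(II)(SI(KI)))))(II(II)(SI(KI))(II(IK)(II(II)(SI(KI))))(KK(IS(SS)(II(IK))(II(II)(SI(KI))))))
  →8  I(IK)(II(II)(SI(KI)))(KK(IS(SS)(II(IK))(II(II)(SI(KI)))))(II(II)(SI(KI))(II(IK)(II(II)(SI(KI))))(KK(IS(SS)(II(IK))(II(II)(SI(KI))))))
  →9  IK(II(II)(SI(KI)))(KK(IS(SS)(II(IK))(II(II)(SI(KI)))))(II(II)(SI(KI))(II(IK)(II(II)(SI(KI))))(KK(IS(SS)(II(IK))(II(II)(SI(KI))))))
  →10  K(II(II)(SI(KI)))(KK(IS(SS)(II(IK))(II(II)(SI(KI)))))(II(II)(SI(KI))(II(IK)(II(II)(SI(KI))))(KK(IS(SS)(II(IK))(II(II)(SI(KI))))))
  →11  II(II)(SI(KI))(II(II)(SI(KI))(II(IK)(II(II)(SI(KI))))(KK(IS(SS)(II(IK))(II(II)(SI(KI))))))
  →12  I(II)(SI(KI))(II(II)(SI(KI))(II(IK)(II(II)(SI(KI))))(KK(IS(SS)(II(IK))(II(II)(SI(KI))))))
  →13  II(SI(KI))(II(II)(SI(KI))(II(IK)(II(II)(SI(KI))))(KK(IS(SS)(II(IK))(II(II)(SI(KI))))))
  →14  I(SI(KI))(II(II)(SI(KI))(II(IK)(II(II)(SI(KI))))(KK(IS(SS)(II(IK))(II(II)(SI(KI))))))
  →15  SI(KI)(II(II)(SI(KI))(II(IK)(II(II)(SI(KI))))(KK(IS(SS)(II(IK))(II(II)(SI(KI))))))
  →16  I(II(II)(SI(KI))(II(IK)(II(II)(SI(KI))))(KK(IS(SS)(II(IK))(II(II)(SI(KI))))))(KI(II(II)(SI(KI))(II(IK)(II(II)(SI(KI))))(KK(IS(SS)(II(IK))(II(II)(SI(KI)))))))
  →17  II(II)(SI(KI))(II(IK)(II(II)(SI(KI))))(KK(IS(SS)(II(IK))(II(II)(SI(KI)))))(KI(II(II)(SI(KI))(II(IK)(II(II)(SI(KI))))(KK(IS(SS)(II(IK))(II(II)(SI(KI)))))))
  →18  I(II)(SI(KI))(II(IK)(II(II)(SI(KI))))(KK(IS(SS)(II(IK))(II(II)(SI(KI)))))(KI(II(II)(SI(KI))(II(IK)(II(II)(SI(KI))))(KK(IS(SS)(II(IK))(II(II)(SI(KI)))))))
  →19  II(SI(KI))(II(IK)(II(II)(SI(KI))))(KK(IS(SS)(II(IK))(II(II)(SI(KI)))))(KI(II(II)(SI(KI))(II(IK)(II(II)(SI(KI))))(KK(IS(SS)(II(IK))(II(II)(SI(KI)))))))
  →20  I(SI(KI))(II(IK)(II(II)(SI(KI))))(KK(IS(SS)(II(IK))(II(II)(SI(KI)))))(KI(II(II)(SI(KI))(II(IK)(II(II)(SI(KI))))(KK(IS(SS)(II(IK))(II(II)(SI(KI)))))))
  →21  SI(KI)(II(IK)(II(II)(SI(KI))))(KK(IS(SS)(II(IK))(II(II)(SI(KI)))))(KI(II(II)(SI(KI))(II(IK)(II(II)(SI(KI))))(KK(IS(SS)(II(IK))(II(II)(SI(KI)))))))
  →22  I(II(IK)(II(II)(SI(KI))))(KI(II(IK)(II(II)(SI(KI)))))(KK(IS(SS)(II(IK))(II(II)(SI(KI)))))(KI(II(II)(SI(KI))(II(IK)(II(II)(SI(KI))))(KK(IS(SS)(II(IK))(II(II)(SI(KI)))))))
  →23  II(IK)(II(II)(SI(KI)))(KI(II(IK)(II(II)(SI(KI)))))(KK(IS(SS)(II(IK))(II(II)(SI(KI)))))(KI(II(II)(SI(KI))(II(IK)(II(II)(SI(KI))))(KK(IS(SS)(II(IK))(II(II)(SI(KI)))))))
  →24  I(IK)(II(II)(SI(KI)))(KI(II(IK)(II(II)(SI(KI)))))(KK(IS(SS)(II(IK))(II(II)(SI(KI)))))(KI(II(II)(SI(KI))(II(IK)(II(II)(SI(KI))))(KK(IS(SS)(II(IK))(II(II)(SI(KI)))))))
  →25  IK(II(II)(SI(KI)))(KI(II(IK)(II(II)(SI(KI)))))(KK(IS(SS)(II(IK))(II(II)(SI(KI)))))(KI(II(II)(SI(KI))(II(IK)(II(II)(SI(KI))))(KK(IS(SS)(II(IK))(II(II)(SI(KI)))))))
  →26  K(II(II)(SI(KI)))(KI(II(IK)(II(II)(SI(KI)))))(KK(IS(SS)(II(IK))(II(II)(SI(KI)))))(KI(II(II)(SI(KI))(II(IK)(II(II)(SI(KI))))(KK(IS(SS)(II(IK))(II(II)(SI(KI)))))))
  →27  II(II)(SI(KI))(KK(IS(SS)(II(IK))(II(II)(SI(KI)))))(KI(II(II)(SI(KI))(II(IK)(II(II)(SI(KI))))(KK(IS(SS)(II(IK))(II(II)(SI(KI)))))))
  →28  I(II)(SI(KI))(KK(IS(SS)(II(IK))(II(II)(SI(KI)))))(KI(II(II)(SI(KI))(II(IK)(II(II)(SI(KI))))(KK(IS(SS)(II(IK))(II(II)(SI(KI)))))))
  →29  II(SI(KI))(KK(IS(SS)(II(IK))(II(II)(SI(KI)))))(KI(II(II)(SI(KI))(II(IK)(II(II)(SI(KI))))(KK(IS(SS)(II(IK))(II(II)(SI(KI)))))))
  →30  I(SI(KI))(KK(IS(SS)(II(IK))(II(II)(SI(KI)))))(KI(II(II)(SI(KI))(II(IK)(II(II)(SI(KI))))(KK(IS(SS)(II(IK))(II(II)(SI(KI)))))))
  →31  SI(KI)(KK(IS(SS)(II(IK))(II(II)(SI(KI)))))(KI(II(II)(SI(KI))(II(IK)(II(II)(SI(KI))))(KK(IS(SS)(II(IK))(II(II)(SI(KI)))))))
  →32  I(KK(IS(SS)(II(IK))(II(II)(SI(KI)))))(KI(KK(IS(SS)(II(IK))(II(II)(SI(KI))))))(KI(II(II)(SI(KI))(II(IK)(II(II)(SI(KI))))(KK(IS(SS)(II(IK))(II(II)(SI(KI)))))))
  →33  KK(IS(SS)(II(IK))(II(II)(SI(KI))))(KI(KK(IS(SS)(II(IK))(II(II)(SI(KI))))))(KI(II(II)(SI(KI))(II(IK)(II(II)(SI(KI))))(KK(IS(SS)(II(IK))(II(II)(SI(KI)))))))
  →34  K(KI(KK(IS(SS)(II(IK))(II(II)(SI(KI))))))(KI(II(II)(SI(KI))(II(IK)(II(II)(SI(KI))))(KK(IS(SS)(II(IK))(II(II)(SI(KI)))))))
  →35  KI(KK(IS(SS)(II(IK))(II(II)(SI(KI)))))
  →36  I

Answer: DIFFERENT — A ⇓ S(SS)(SK), B ⇓ I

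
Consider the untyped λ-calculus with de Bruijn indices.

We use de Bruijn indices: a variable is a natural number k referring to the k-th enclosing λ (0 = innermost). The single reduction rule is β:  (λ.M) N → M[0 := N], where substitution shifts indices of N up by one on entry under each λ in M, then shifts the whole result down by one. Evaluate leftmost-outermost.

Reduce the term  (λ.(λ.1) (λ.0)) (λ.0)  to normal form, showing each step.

Answer: normal form = λ.0  (in 2 steps)

Derivation:
  start: (λ.(λ.1) (λ.0)) (λ.0)
  →1  (λ.λ.0) (λ.0)
  →2  λ.0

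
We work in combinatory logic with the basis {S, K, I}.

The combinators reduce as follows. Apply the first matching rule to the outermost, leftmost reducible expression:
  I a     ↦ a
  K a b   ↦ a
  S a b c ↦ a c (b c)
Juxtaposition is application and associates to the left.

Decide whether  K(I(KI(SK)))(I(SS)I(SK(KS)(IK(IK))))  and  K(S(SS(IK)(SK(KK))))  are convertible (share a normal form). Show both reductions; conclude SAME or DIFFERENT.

Answer: DIFFERENT — A ⇓ I, B ⇓ K(S(S(SK(KK))(K(SK(KK)))))

Reduction:
Term A:
  start: K(I(KI(SK)))(I(SS)I(SK(KS)(IK(IK))))
  →1  I(KI(SK))
  →2  KI(SK)
  →3  I

Term B:
  start: K(S(SS(IK)(SK(KK))))
  →1  K(S(S(SK(KK))(IK(SK(KK)))))
  →2  K(S(S(SK(KK))(K(SK(KK)))))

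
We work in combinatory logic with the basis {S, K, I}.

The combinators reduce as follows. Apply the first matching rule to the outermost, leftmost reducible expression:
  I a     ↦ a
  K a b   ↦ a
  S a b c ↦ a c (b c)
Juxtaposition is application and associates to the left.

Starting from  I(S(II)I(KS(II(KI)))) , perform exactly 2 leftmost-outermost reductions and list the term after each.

  start: I(S(II)I(KS(II(KI))))
  →1  S(II)I(KS(II(KI)))
  →2  II(KS(II(KI)))(I(KS(II(KI))))

Answer: after 2 steps: II(KS(II(KI)))(I(KS(II(KI))))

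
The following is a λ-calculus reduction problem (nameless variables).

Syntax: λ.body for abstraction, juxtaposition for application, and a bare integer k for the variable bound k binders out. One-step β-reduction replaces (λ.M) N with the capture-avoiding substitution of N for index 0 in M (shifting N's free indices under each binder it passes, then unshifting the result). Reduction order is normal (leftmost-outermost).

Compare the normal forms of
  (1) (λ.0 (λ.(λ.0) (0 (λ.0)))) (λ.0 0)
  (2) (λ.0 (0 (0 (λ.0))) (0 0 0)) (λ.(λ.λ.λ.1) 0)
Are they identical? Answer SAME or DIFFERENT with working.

Answer: DIFFERENT — A ⇓ λ.0, B ⇓ λ.λ.λ.λ.λ.1

Working:
Term A:
  start: (λ.0 (λ.(λ.0) (0 (λ.0)))) (λ.0 0)
  →1  (λ.0 0) (λ.(λ.0) (0 (λ.0)))
  →2  (λ.(λ.0) (0 (λ.0))) (λ.(λ.0) (0 (λ.0)))
  →3  (λ.0) ((λ.(λ.0) (0 (λ.0))) (λ.0))
  →4  (λ.(λ.0) (0 (λ.0))) (λ.0)
  →5  (λ.0) ((λ.0) (λ.0))
  →6  (λ.0) (λ.0)
  →7  λ.0

Term B:
  start: (λ.0 (0 (0 (λ.0))) (0 0 0)) (λ.(λ.λ.λ.1) 0)
  →1  (λ.(λ.λ.λ.1) 0) ((λ.(λ.λ.λ.1) 0) ((λ.(λ.λ.λ.1) 0) (λ.0))) ((λ.(λ.λ.λ.1) 0) (λ.(λ.λ.λ.1) 0) (λ.(λ.λ.λ.1) 0))
  →2  (λ.λ.λ.1) ((λ.(λ.λ.λ.1) 0) ((λ.(λ.λ.λ.1) 0) (λ.0))) ((λ.(λ.λ.λ.1) 0) (λ.(λ.λ.λ.1) 0) (λ.(λ.λ.λ.1) 0))
  →3  (λ.λ.1) ((λ.(λ.λ.λ.1) 0) (λ.(λ.λ.λ.1) 0) (λ.(λ.λ.λ.1) 0))
  →4  λ.(λ.(λ.λ.λ.1) 0) (λ.(λ.λ.λ.1) 0) (λ.(λ.λ.λ.1) 0)
  →5  λ.(λ.λ.λ.1) (λ.(λ.λ.λ.1) 0) (λ.(λ.λ.λ.1) 0)
  →6  λ.(λ.λ.1) (λ.(λ.λ.λ.1) 0)
  →7  λ.λ.λ.(λ.λ.λ.1) 0
  →8  λ.λ.λ.λ.λ.1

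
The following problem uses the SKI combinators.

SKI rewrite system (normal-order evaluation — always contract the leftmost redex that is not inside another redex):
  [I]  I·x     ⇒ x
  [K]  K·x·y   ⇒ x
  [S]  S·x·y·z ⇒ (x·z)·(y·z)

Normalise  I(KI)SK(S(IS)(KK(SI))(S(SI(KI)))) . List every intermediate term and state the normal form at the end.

  start: I(KI)SK(S(IS)(KK(SI))(S(SI(KI))))
  step 1: KISK(S(IS)(KK(SI))(S(SI(KI))))
  step 2: IK(S(IS)(KK(SI))(S(SI(KI))))
  step 3: K(S(IS)(KK(SI))(S(SI(KI))))
  step 4: K(IS(S(SI(KI)))(KK(SI)(S(SI(KI)))))
  step 5: K(S(S(SI(KI)))(KK(SI)(S(SI(KI)))))
  step 6: K(S(S(SI(KI)))(K(S(SI(KI)))))

Answer: normal form = K(S(S(SI(KI)))(K(S(SI(KI)))))  (in 6 steps)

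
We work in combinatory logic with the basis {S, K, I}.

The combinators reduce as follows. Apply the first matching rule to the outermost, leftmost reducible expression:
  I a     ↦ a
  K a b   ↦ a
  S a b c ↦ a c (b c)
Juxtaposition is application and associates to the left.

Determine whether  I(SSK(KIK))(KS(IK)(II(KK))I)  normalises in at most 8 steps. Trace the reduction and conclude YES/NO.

Answer: NO — after 8 steps the term is I(KK)(K(KIK)(KS(IK)(II(KK))I))(I(K(KIK)(KS(IK)(II(KK))I))), not yet normal

Working:
  start: I(SSK(KIK))(KS(IK)(II(KK))I)
  [1] SSK(KIK)(KS(IK)(II(KK))I)
  [2] S(KIK)(K(KIK))(KS(IK)(II(KK))I)
  [3] KIK(KS(IK)(II(KK))I)(K(KIK)(KS(IK)(II(KK))I))
  [4] I(KS(IK)(II(KK))I)(K(KIK)(KS(IK)(II(KK))I))
  [5] KS(IK)(II(KK))I(K(KIK)(KS(IK)(II(KK))I))
  [6] S(II(KK))I(K(KIK)(KS(IK)(II(KK))I))
  [7] II(KK)(K(KIK)(KS(IK)(II(KK))I))(I(K(KIK)(KS(IK)(II(KK))I)))
  [8] I(KK)(K(KIK)(KS(IK)(II(KK))I))(I(K(KIK)(KS(IK)(II(KK))I)))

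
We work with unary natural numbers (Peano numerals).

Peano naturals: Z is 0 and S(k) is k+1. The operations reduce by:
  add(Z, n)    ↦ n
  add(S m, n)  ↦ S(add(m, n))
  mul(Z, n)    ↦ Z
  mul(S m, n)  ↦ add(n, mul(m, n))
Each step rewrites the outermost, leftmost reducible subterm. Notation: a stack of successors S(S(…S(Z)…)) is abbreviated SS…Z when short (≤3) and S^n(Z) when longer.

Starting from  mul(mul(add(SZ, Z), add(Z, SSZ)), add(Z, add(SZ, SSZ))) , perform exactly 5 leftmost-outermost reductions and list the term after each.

Answer: after 5 steps: add(add(Z, add(SZ, SSZ)), mul(add(SZ, mul(add(Z, Z), add(Z, SSZ))), add(Z, add(SZ, SSZ))))

Derivation:
  start: mul(mul(add(SZ, Z), add(Z, SSZ)), add(Z, add(SZ, SSZ)))
  [1] mul(mul(S(add(Z, Z)), add(Z, SSZ)), add(Z, add(SZ, SSZ)))
  [2] mul(add(add(Z, SSZ), mul(add(Z, Z), add(Z, SSZ))), add(Z, add(SZ, SSZ)))
  [3] mul(add(SSZ, mul(add(Z, Z), add(Z, SSZ))), add(Z, add(SZ, SSZ)))
  [4] mul(S(add(SZ, mul(add(Z, Z), add(Z, SSZ)))), add(Z, add(SZ, SSZ)))
  [5] add(add(Z, add(SZ, SSZ)), mul(add(SZ, mul(add(Z, Z), add(Z, SSZ))), add(Z, add(SZ, SSZ))))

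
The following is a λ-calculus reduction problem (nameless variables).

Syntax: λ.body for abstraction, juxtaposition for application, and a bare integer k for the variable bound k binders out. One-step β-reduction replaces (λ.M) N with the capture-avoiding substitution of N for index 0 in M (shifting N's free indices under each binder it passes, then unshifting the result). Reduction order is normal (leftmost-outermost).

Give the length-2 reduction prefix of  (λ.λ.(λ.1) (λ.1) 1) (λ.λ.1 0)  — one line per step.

Answer: after 2 steps: λ.0 (λ.λ.1 0)

Working:
  start: (λ.λ.(λ.1) (λ.1) 1) (λ.λ.1 0)
  →1  λ.(λ.1) (λ.1) (λ.λ.1 0)
  →2  λ.0 (λ.λ.1 0)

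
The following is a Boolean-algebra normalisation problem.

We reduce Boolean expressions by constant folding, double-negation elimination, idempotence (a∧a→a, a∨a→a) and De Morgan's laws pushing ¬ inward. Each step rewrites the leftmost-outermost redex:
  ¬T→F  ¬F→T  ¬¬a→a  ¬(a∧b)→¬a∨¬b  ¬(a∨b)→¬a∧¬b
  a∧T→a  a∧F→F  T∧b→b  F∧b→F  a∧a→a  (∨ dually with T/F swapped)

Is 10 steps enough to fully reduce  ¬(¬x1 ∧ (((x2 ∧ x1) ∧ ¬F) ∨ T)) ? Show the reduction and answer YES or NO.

  start: ¬(¬x1 ∧ (((x2 ∧ x1) ∧ ¬F) ∨ T))
  step 1: ¬¬x1 ∨ ¬(((x2 ∧ x1) ∧ ¬F) ∨ T)
  step 2: x1 ∨ ¬(((x2 ∧ x1) ∧ ¬F) ∨ T)
  step 3: x1 ∨ (¬((x2 ∧ x1) ∧ ¬F) ∧ ¬T)
  step 4: x1 ∨ ((¬(x2 ∧ x1) ∨ ¬¬F) ∧ ¬T)
  step 5: x1 ∨ (((¬x2 ∨ ¬x1) ∨ ¬¬F) ∧ ¬T)
  step 6: x1 ∨ (((¬x2 ∨ ¬x1) ∨ F) ∧ ¬T)
  step 7: x1 ∨ ((¬x2 ∨ ¬x1) ∧ ¬T)
  step 8: x1 ∨ ((¬x2 ∨ ¬x1) ∧ F)
  step 9: x1 ∨ F
  step 10: x1

Answer: YES — reaches normal form x1 in 10 ≤ 10 steps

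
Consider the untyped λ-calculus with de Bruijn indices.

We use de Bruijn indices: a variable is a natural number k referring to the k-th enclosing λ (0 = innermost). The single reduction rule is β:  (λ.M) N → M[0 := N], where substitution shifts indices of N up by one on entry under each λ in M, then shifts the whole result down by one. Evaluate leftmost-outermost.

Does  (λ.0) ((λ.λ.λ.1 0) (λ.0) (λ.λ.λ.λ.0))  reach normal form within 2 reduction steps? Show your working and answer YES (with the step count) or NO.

  start: (λ.0) ((λ.λ.λ.1 0) (λ.0) (λ.λ.λ.λ.0))
  →1  (λ.λ.λ.1 0) (λ.0) (λ.λ.λ.λ.0)
  →2  (λ.λ.1 0) (λ.λ.λ.λ.0)

Answer: NO — after 2 steps the term is (λ.λ.1 0) (λ.λ.λ.λ.0), not yet normal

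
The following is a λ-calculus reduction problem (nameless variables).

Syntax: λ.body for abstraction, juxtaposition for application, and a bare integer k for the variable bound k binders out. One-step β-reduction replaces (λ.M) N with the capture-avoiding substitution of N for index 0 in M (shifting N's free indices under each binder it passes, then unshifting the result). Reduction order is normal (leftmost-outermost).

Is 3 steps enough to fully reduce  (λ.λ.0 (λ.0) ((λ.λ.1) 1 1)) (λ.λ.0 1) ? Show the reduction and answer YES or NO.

Answer: YES — reaches normal form λ.0 (λ.0) (λ.λ.0 1) in 3 ≤ 3 steps

Reduction:
  start: (λ.λ.0 (λ.0) ((λ.λ.1) 1 1)) (λ.λ.0 1)
  →1  λ.0 (λ.0) ((λ.λ.1) (λ.λ.0 1) (λ.λ.0 1))
  →2  λ.0 (λ.0) ((λ.λ.λ.0 1) (λ.λ.0 1))
  →3  λ.0 (λ.0) (λ.λ.0 1)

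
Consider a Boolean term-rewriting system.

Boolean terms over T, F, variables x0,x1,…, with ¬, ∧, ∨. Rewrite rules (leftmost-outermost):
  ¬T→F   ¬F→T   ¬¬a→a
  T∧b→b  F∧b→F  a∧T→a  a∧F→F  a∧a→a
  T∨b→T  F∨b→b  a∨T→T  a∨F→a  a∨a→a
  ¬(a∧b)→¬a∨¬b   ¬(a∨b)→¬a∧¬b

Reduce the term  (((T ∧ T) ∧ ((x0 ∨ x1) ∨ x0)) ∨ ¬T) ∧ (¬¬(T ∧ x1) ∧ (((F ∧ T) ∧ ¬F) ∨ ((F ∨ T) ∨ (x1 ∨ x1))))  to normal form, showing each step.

  start: (((T ∧ T) ∧ ((x0 ∨ x1) ∨ x0)) ∨ ¬T) ∧ (¬¬(T ∧ x1) ∧ (((F ∧ T) ∧ ¬F) ∨ ((F ∨ T) ∨ (x1 ∨ x1))))
  step 1: ((T ∧ ((x0 ∨ x1) ∨ x0)) ∨ ¬T) ∧ (¬¬(T ∧ x1) ∧ (((F ∧ T) ∧ ¬F) ∨ ((F ∨ T) ∨ (x1 ∨ x1))))
  step 2: (((x0 ∨ x1) ∨ x0) ∨ ¬T) ∧ (¬¬(T ∧ x1) ∧ (((F ∧ T) ∧ ¬F) ∨ ((F ∨ T) ∨ (x1 ∨ x1))))
  step 3: (((x0 ∨ x1) ∨ x0) ∨ F) ∧ (¬¬(T ∧ x1) ∧ (((F ∧ T) ∧ ¬F) ∨ ((F ∨ T) ∨ (x1 ∨ x1))))
  step 4: ((x0 ∨ x1) ∨ x0) ∧ (¬¬(T ∧ x1) ∧ (((F ∧ T) ∧ ¬F) ∨ ((F ∨ T) ∨ (x1 ∨ x1))))
  step 5: ((x0 ∨ x1) ∨ x0) ∧ ((T ∧ x1) ∧ (((F ∧ T) ∧ ¬F) ∨ ((F ∨ T) ∨ (x1 ∨ x1))))
  step 6: ((x0 ∨ x1) ∨ x0) ∧ (x1 ∧ (((F ∧ T) ∧ ¬F) ∨ ((F ∨ T) ∨ (x1 ∨ x1))))
  step 7: ((x0 ∨ x1) ∨ x0) ∧ (x1 ∧ ((F ∧ ¬F) ∨ ((F ∨ T) ∨ (x1 ∨ x1))))
  step 8: ((x0 ∨ x1) ∨ x0) ∧ (x1 ∧ (F ∨ ((F ∨ T) ∨ (x1 ∨ x1))))
  step 9: ((x0 ∨ x1) ∨ x0) ∧ (x1 ∧ ((F ∨ T) ∨ (x1 ∨ x1)))
  step 10: ((x0 ∨ x1) ∨ x0) ∧ (x1 ∧ (T ∨ (x1 ∨ x1)))
  step 11: ((x0 ∨ x1) ∨ x0) ∧ (x1 ∧ T)
  step 12: ((x0 ∨ x1) ∨ x0) ∧ x1

Answer: normal form = ((x0 ∨ x1) ∨ x0) ∧ x1  (in 12 steps)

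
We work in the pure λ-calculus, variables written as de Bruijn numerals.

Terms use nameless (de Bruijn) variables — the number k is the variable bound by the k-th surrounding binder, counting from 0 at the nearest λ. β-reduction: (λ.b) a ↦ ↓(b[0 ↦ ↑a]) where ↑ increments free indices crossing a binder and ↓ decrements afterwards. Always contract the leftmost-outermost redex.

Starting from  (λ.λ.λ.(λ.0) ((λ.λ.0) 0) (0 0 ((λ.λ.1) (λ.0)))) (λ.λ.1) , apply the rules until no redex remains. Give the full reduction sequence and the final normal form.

  start: (λ.λ.λ.(λ.0) ((λ.λ.0) 0) (0 0 ((λ.λ.1) (λ.0)))) (λ.λ.1)
  step 1: λ.λ.(λ.0) ((λ.λ.0) 0) (0 0 ((λ.λ.1) (λ.0)))
  step 2: λ.λ.(λ.λ.0) 0 (0 0 ((λ.λ.1) (λ.0)))
  step 3: λ.λ.(λ.0) (0 0 ((λ.λ.1) (λ.0)))
  step 4: λ.λ.0 0 ((λ.λ.1) (λ.0))
  step 5: λ.λ.0 0 (λ.λ.0)

Answer: normal form = λ.λ.0 0 (λ.λ.0)  (in 5 steps)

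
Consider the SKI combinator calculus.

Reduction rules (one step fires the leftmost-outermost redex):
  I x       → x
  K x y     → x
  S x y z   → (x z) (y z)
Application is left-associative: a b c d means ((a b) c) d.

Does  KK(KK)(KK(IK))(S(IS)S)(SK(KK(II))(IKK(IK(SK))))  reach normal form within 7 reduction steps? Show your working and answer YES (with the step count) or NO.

Answer: YES — reaches normal form KK in 7 ≤ 7 steps

Derivation:
  start: KK(KK)(KK(IK))(S(IS)S)(SK(KK(II))(IKK(IK(SK))))
  [1] K(KK(IK))(S(IS)S)(SK(KK(II))(IKK(IK(SK))))
  [2] KK(IK)(SK(KK(II))(IKK(IK(SK))))
  [3] K(SK(KK(II))(IKK(IK(SK))))
  [4] K(K(IKK(IK(SK)))(KK(II)(IKK(IK(SK)))))
  [5] K(IKK(IK(SK)))
  [6] K(KK(IK(SK)))
  [7] KK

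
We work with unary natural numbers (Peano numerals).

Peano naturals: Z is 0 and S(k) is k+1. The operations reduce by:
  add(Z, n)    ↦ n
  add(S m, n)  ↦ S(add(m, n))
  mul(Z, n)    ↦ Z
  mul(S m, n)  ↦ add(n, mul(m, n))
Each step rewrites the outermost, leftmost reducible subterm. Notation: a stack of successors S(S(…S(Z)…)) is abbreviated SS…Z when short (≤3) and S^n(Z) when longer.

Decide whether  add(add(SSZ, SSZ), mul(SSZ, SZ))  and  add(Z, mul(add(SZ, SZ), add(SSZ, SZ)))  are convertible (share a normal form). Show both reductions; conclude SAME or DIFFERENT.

Answer: SAME — A ⇓ S^6(Z), B ⇓ S^6(Z)

Reduction:
Term A:
  start: add(add(SSZ, SSZ), mul(SSZ, SZ))
  step 1: add(S(add(SZ, SSZ)), mul(SSZ, SZ))
  step 2: S(add(add(SZ, SSZ), mul(SSZ, SZ)))
  step 3: S(add(S(add(Z, SSZ)), mul(SSZ, SZ)))
  step 4: S(S(add(add(Z, SSZ), mul(SSZ, SZ))))
  step 5: S(S(add(SSZ, mul(SSZ, SZ))))
  step 6: S(S(S(add(SZ, mul(SSZ, SZ)))))
  step 7: S(S(S(S(add(Z, mul(SSZ, SZ))))))
  step 8: S(S(S(S(mul(SSZ, SZ)))))
  step 9: S(S(S(S(add(SZ, mul(SZ, SZ))))))
  step 10: S(S(S(S(S(add(Z, mul(SZ, SZ)))))))
  step 11: S(S(S(S(S(mul(SZ, SZ))))))
  step 12: S(S(S(S(S(add(SZ, mul(Z, SZ)))))))
  step 13: S(S(S(S(S(S(add(Z, mul(Z, SZ))))))))
  step 14: S(S(S(S(S(S(mul(Z, SZ)))))))
  step 15: S^6(Z)

Term B:
  start: add(Z, mul(add(SZ, SZ), add(SSZ, SZ)))
  step 1: mul(add(SZ, SZ), add(SSZ, SZ))
  step 2: mul(S(add(Z, SZ)), add(SSZ, SZ))
  step 3: add(add(SSZ, SZ), mul(add(Z, SZ), add(SSZ, SZ)))
  step 4: add(S(add(SZ, SZ)), mul(add(Z, SZ), add(SSZ, SZ)))
  step 5: S(add(add(SZ, SZ), mul(add(Z, SZ), add(SSZ, SZ))))
  step 6: S(add(S(add(Z, SZ)), mul(add(Z, SZ), add(SSZ, SZ))))
  step 7: S(S(add(add(Z, SZ), mul(add(Z, SZ), add(SSZ, SZ)))))
  step 8: S(S(add(SZ, mul(add(Z, SZ), add(SSZ, SZ)))))
  step 9: S(S(S(add(Z, mul(add(Z, SZ), add(SSZ, SZ))))))
  step 10: S(S(S(mul(add(Z, SZ), add(SSZ, SZ)))))
  step 11: S(S(S(mul(SZ, add(SSZ, SZ)))))
  step 12: S(S(S(add(add(SSZ, SZ), mul(Z, add(SSZ, SZ))))))
  step 13: S(S(S(add(S(add(SZ, SZ)), mul(Z, add(SSZ, SZ))))))
  step 14: S(S(S(S(add(add(SZ, SZ), mul(Z, add(SSZ, SZ)))))))
  step 15: S(S(S(S(add(S(add(Z, SZ)), mul(Z, add(SSZ, SZ)))))))
  step 16: S(S(S(S(S(add(add(Z, SZ), mul(Z, add(SSZ, SZ))))))))
  step 17: S(S(S(S(S(add(SZ, mul(Z, add(SSZ, SZ))))))))
  step 18: S(S(S(S(S(S(add(Z, mul(Z, add(SSZ, SZ)))))))))
  step 19: S(S(S(S(S(S(mul(Z, add(SSZ, SZ))))))))
  step 20: S^6(Z)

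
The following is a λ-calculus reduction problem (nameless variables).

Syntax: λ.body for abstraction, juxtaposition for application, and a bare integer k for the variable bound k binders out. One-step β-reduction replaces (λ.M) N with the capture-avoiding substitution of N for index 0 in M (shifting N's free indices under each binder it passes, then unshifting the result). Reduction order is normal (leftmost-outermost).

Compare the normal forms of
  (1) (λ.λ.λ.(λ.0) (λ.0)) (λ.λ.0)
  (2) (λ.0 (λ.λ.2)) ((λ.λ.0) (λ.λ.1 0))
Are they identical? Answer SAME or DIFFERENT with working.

Term A:
  start: (λ.λ.λ.(λ.0) (λ.0)) (λ.λ.0)
  [1] λ.λ.(λ.0) (λ.0)
  [2] λ.λ.λ.0

Term B:
  start: (λ.0 (λ.λ.2)) ((λ.λ.0) (λ.λ.1 0))
  [1] (λ.λ.0) (λ.λ.1 0) (λ.λ.(λ.λ.0) (λ.λ.1 0))
  [2] (λ.0) (λ.λ.(λ.λ.0) (λ.λ.1 0))
  [3] λ.λ.(λ.λ.0) (λ.λ.1 0)
  [4] λ.λ.λ.0

Answer: SAME — A ⇓ λ.λ.λ.0, B ⇓ λ.λ.λ.0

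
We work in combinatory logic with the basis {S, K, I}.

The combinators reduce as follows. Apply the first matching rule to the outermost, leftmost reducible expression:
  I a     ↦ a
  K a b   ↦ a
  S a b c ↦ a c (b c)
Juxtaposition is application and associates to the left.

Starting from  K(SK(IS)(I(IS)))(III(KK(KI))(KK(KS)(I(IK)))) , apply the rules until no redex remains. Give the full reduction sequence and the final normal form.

  start: K(SK(IS)(I(IS)))(III(KK(KI))(KK(KS)(I(IK))))
  [1] SK(IS)(I(IS))
  [2] K(I(IS))(IS(I(IS)))
  [3] I(IS)
  [4] IS
  [5] S

Answer: normal form = S  (in 5 steps)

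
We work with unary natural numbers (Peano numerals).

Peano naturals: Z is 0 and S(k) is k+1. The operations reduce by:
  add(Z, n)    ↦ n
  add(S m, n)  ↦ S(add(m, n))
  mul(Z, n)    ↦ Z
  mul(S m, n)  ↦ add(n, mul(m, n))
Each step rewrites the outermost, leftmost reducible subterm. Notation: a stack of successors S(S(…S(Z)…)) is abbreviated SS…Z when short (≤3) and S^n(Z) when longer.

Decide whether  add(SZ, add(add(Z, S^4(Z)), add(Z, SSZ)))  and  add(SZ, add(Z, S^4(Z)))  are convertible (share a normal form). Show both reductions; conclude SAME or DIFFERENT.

Term A:
  start: add(SZ, add(add(Z, S^4(Z)), add(Z, SSZ)))
  →1  S(add(Z, add(add(Z, S^4(Z)), add(Z, SSZ))))
  →2  S(add(add(Z, S^4(Z)), add(Z, SSZ)))
  →3  S(add(S^4(Z), add(Z, SSZ)))
  →4  S(S(add(SSSZ, add(Z, SSZ))))
  →5  S(S(S(add(SSZ, add(Z, SSZ)))))
  →6  S(S(S(S(add(SZ, add(Z, SSZ))))))
  →7  S(S(S(S(S(add(Z, add(Z, SSZ)))))))
  →8  S(S(S(S(S(add(Z, SSZ))))))
  →9  S^7(Z)

Term B:
  start: add(SZ, add(Z, S^4(Z)))
  →1  S(add(Z, add(Z, S^4(Z))))
  →2  S(add(Z, S^4(Z)))
  →3  S^5(Z)

Answer: DIFFERENT — A ⇓ S^7(Z), B ⇓ S^5(Z)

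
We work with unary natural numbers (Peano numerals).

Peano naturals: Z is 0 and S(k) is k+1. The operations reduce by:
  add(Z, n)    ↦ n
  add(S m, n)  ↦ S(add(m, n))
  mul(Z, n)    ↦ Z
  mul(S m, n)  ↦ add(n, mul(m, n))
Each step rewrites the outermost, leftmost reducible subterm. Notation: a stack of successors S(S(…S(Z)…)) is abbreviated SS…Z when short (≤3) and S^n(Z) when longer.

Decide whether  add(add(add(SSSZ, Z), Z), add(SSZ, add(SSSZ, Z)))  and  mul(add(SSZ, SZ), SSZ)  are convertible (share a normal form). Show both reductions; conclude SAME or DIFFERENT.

Answer: DIFFERENT — A ⇓ S^8(Z), B ⇓ S^6(Z)

Derivation:
Term A:
  start: add(add(add(SSSZ, Z), Z), add(SSZ, add(SSSZ, Z)))
  →1  add(add(S(add(SSZ, Z)), Z), add(SSZ, add(SSSZ, Z)))
  →2  add(S(add(add(SSZ, Z), Z)), add(SSZ, add(SSSZ, Z)))
  →3  S(add(add(add(SSZ, Z), Z), add(SSZ, add(SSSZ, Z))))
  →4  S(add(add(S(add(SZ, Z)), Z), add(SSZ, add(SSSZ, Z))))
  →5  S(add(S(add(add(SZ, Z), Z)), add(SSZ, add(SSSZ, Z))))
  →6  S(S(add(add(add(SZ, Z), Z), add(SSZ, add(SSSZ, Z)))))
  →7  S(S(add(add(S(add(Z, Z)), Z), add(SSZ, add(SSSZ, Z)))))
  →8  S(S(add(S(add(add(Z, Z), Z)), add(SSZ, add(SSSZ, Z)))))
  →9  S(S(S(add(add(add(Z, Z), Z), add(SSZ, add(SSSZ, Z))))))
  →10  S(S(S(add(add(Z, Z), add(SSZ, add(SSSZ, Z))))))
  →11  S(S(S(add(Z, add(SSZ, add(SSSZ, Z))))))
  →12  S(S(S(add(SSZ, add(SSSZ, Z)))))
  →13  S(S(S(S(add(SZ, add(SSSZ, Z))))))
  →14  S(S(S(S(S(add(Z, add(SSSZ, Z)))))))
  →15  S(S(S(S(S(add(SSSZ, Z))))))
  →16  S(S(S(S(S(S(add(SSZ, Z)))))))
  →17  S(S(S(S(S(S(S(add(SZ, Z))))))))
  →18  S(S(S(S(S(S(S(S(add(Z, Z)))))))))
  →19  S^8(Z)

Term B:
  start: mul(add(SSZ, SZ), SSZ)
  →1  mul(S(add(SZ, SZ)), SSZ)
  →2  add(SSZ, mul(add(SZ, SZ), SSZ))
  →3  S(add(SZ, mul(add(SZ, SZ), SSZ)))
  →4  S(S(add(Z, mul(add(SZ, SZ), SSZ))))
  →5  S(S(mul(add(SZ, SZ), SSZ)))
  →6  S(S(mul(S(add(Z, SZ)), SSZ)))
  →7  S(S(add(SSZ, mul(add(Z, SZ), SSZ))))
  →8  S(S(S(add(SZ, mul(add(Z, SZ), SSZ)))))
  →9  S(S(S(S(add(Z, mul(add(Z, SZ), SSZ))))))
  →10  S(S(S(S(mul(add(Z, SZ), SSZ)))))
  →11  S(S(S(S(mul(SZ, SSZ)))))
  →12  S(S(S(S(add(SSZ, mul(Z, SSZ))))))
  →13  S(S(S(S(S(add(SZ, mul(Z, SSZ)))))))
  →14  S(S(S(S(S(S(add(Z, mul(Z, SSZ))))))))
  →15  S(S(S(S(S(S(mul(Z, SSZ)))))))
  →16  S^6(Z)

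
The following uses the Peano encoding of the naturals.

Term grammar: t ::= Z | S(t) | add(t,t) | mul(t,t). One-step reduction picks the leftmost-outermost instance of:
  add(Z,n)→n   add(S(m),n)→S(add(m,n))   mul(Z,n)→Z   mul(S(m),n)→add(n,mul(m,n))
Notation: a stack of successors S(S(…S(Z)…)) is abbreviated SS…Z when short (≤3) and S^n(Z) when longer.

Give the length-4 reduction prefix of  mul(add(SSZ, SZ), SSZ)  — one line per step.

Answer: after 4 steps: S(S(add(Z, mul(add(SZ, SZ), SSZ))))

Derivation:
  start: mul(add(SSZ, SZ), SSZ)
  [1] mul(S(add(SZ, SZ)), SSZ)
  [2] add(SSZ, mul(add(SZ, SZ), SSZ))
  [3] S(add(SZ, mul(add(SZ, SZ), SSZ)))
  [4] S(S(add(Z, mul(add(SZ, SZ), SSZ))))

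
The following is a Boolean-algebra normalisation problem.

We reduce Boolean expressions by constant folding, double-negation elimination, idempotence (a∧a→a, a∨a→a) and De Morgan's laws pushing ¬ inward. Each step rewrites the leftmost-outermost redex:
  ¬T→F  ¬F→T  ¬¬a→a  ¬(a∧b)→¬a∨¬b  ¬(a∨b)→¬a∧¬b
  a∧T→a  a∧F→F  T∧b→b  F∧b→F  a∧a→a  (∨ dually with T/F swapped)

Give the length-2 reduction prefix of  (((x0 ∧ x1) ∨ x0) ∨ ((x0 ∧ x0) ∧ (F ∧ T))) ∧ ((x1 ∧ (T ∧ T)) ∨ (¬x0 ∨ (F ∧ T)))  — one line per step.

  start: (((x0 ∧ x1) ∨ x0) ∨ ((x0 ∧ x0) ∧ (F ∧ T))) ∧ ((x1 ∧ (T ∧ T)) ∨ (¬x0 ∨ (F ∧ T)))
  step 1: (((x0 ∧ x1) ∨ x0) ∨ (x0 ∧ (F ∧ T))) ∧ ((x1 ∧ (T ∧ T)) ∨ (¬x0 ∨ (F ∧ T)))
  step 2: (((x0 ∧ x1) ∨ x0) ∨ (x0 ∧ F)) ∧ ((x1 ∧ (T ∧ T)) ∨ (¬x0 ∨ (F ∧ T)))

Answer: after 2 steps: (((x0 ∧ x1) ∨ x0) ∨ (x0 ∧ F)) ∧ ((x1 ∧ (T ∧ T)) ∨ (¬x0 ∨ (F ∧ T)))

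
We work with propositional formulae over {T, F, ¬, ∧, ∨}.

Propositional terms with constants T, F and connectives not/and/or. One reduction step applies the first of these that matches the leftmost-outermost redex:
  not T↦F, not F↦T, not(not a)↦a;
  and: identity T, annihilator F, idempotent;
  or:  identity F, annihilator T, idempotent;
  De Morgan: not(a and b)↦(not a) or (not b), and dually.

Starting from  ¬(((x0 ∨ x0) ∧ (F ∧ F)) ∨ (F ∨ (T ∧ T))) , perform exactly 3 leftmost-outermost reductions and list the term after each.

  start: ¬(((x0 ∨ x0) ∧ (F ∧ F)) ∨ (F ∨ (T ∧ T)))
  step 1: ¬((x0 ∨ x0) ∧ (F ∧ F)) ∧ ¬(F ∨ (T ∧ T))
  step 2: (¬(x0 ∨ x0) ∨ ¬(F ∧ F)) ∧ ¬(F ∨ (T ∧ T))
  step 3: ((¬x0 ∧ ¬x0) ∨ ¬(F ∧ F)) ∧ ¬(F ∨ (T ∧ T))

Answer: after 3 steps: ((¬x0 ∧ ¬x0) ∨ ¬(F ∧ F)) ∧ ¬(F ∨ (T ∧ T))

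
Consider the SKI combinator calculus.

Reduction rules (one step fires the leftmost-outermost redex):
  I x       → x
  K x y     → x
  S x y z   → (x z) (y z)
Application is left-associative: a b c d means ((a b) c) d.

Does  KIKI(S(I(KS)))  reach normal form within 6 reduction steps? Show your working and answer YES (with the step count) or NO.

Answer: YES — reaches normal form S(KS) in 4 ≤ 6 steps

Working:
  start: KIKI(S(I(KS)))
  →1  II(S(I(KS)))
  →2  I(S(I(KS)))
  →3  S(I(KS))
  →4  S(KS)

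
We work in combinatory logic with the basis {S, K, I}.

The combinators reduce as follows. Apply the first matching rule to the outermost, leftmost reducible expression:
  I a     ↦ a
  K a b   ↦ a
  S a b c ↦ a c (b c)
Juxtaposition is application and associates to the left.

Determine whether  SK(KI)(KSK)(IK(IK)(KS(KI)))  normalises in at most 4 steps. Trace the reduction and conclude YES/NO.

  start: SK(KI)(KSK)(IK(IK)(KS(KI)))
  [1] K(KSK)(KI(KSK))(IK(IK)(KS(KI)))
  [2] KSK(IK(IK)(KS(KI)))
  [3] S(IK(IK)(KS(KI)))
  [4] S(K(IK)(KS(KI)))

Answer: NO — after 4 steps the term is S(K(IK)(KS(KI))), not yet normal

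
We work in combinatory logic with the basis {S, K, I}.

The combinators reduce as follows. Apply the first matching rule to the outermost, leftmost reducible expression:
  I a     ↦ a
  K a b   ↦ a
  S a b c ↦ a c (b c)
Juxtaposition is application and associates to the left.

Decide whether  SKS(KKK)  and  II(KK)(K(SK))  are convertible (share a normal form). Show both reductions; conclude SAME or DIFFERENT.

Answer: SAME — A ⇓ K, B ⇓ K

Derivation:
Term A:
  start: SKS(KKK)
  step 1: K(KKK)(S(KKK))
  step 2: KKK
  step 3: K

Term B:
  start: II(KK)(K(SK))
  step 1: I(KK)(K(SK))
  step 2: KK(K(SK))
  step 3: K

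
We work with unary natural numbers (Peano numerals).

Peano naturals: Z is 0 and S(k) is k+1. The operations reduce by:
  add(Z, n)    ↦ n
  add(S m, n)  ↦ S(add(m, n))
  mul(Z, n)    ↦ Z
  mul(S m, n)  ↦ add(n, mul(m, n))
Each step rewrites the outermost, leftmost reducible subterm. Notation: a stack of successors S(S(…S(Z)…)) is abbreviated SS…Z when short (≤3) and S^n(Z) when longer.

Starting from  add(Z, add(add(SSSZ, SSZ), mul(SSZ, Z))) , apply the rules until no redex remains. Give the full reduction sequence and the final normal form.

  start: add(Z, add(add(SSSZ, SSZ), mul(SSZ, Z)))
  →1  add(add(SSSZ, SSZ), mul(SSZ, Z))
  →2  add(S(add(SSZ, SSZ)), mul(SSZ, Z))
  →3  S(add(add(SSZ, SSZ), mul(SSZ, Z)))
  →4  S(add(S(add(SZ, SSZ)), mul(SSZ, Z)))
  →5  S(S(add(add(SZ, SSZ), mul(SSZ, Z))))
  →6  S(S(add(S(add(Z, SSZ)), mul(SSZ, Z))))
  →7  S(S(S(add(add(Z, SSZ), mul(SSZ, Z)))))
  →8  S(S(S(add(SSZ, mul(SSZ, Z)))))
  →9  S(S(S(S(add(SZ, mul(SSZ, Z))))))
  →10  S(S(S(S(S(add(Z, mul(SSZ, Z)))))))
  →11  S(S(S(S(S(mul(SSZ, Z))))))
  →12  S(S(S(S(S(add(Z, mul(SZ, Z)))))))
  →13  S(S(S(S(S(mul(SZ, Z))))))
  →14  S(S(S(S(S(add(Z, mul(Z, Z)))))))
  →15  S(S(S(S(S(mul(Z, Z))))))
  →16  S^5(Z)

Answer: normal form = S^5(Z)  (in 16 steps)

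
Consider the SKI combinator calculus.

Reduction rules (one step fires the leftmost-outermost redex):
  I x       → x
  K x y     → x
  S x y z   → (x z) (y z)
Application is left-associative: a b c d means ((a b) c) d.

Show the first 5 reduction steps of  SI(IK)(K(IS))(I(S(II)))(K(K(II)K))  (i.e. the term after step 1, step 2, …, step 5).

Answer: after 5 steps: S(S(II))(K(K(II)K))

Working:
  start: SI(IK)(K(IS))(I(S(II)))(K(K(II)K))
  [1] I(K(IS))(IK(K(IS)))(I(S(II)))(K(K(II)K))
  [2] K(IS)(IK(K(IS)))(I(S(II)))(K(K(II)K))
  [3] IS(I(S(II)))(K(K(II)K))
  [4] S(I(S(II)))(K(K(II)K))
  [5] S(S(II))(K(K(II)K))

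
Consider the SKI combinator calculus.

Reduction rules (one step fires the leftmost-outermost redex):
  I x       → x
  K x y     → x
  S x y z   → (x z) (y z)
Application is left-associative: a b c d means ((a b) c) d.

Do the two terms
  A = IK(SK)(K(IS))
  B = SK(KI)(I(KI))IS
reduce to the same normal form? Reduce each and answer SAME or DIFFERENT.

Term A:
  start: IK(SK)(K(IS))
  →1  K(SK)(K(IS))
  →2  SK

Term B:
  start: SK(KI)(I(KI))IS
  →1  K(I(KI))(KI(I(KI)))IS
  →2  I(KI)IS
  →3  KIIS
  →4  IS
  →5  S

Answer: DIFFERENT — A ⇓ SK, B ⇓ S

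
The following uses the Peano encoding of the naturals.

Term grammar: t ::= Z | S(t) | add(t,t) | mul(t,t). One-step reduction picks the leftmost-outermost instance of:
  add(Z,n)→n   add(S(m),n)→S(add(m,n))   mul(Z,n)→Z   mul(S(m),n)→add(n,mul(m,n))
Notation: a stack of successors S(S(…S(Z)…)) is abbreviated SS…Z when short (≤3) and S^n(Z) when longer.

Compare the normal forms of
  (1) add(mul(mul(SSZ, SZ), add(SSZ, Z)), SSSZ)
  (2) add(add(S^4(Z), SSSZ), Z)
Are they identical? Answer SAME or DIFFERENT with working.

Term A:
  start: add(mul(mul(SSZ, SZ), add(SSZ, Z)), SSSZ)
  step 1: add(mul(add(SZ, mul(SZ, SZ)), add(SSZ, Z)), SSSZ)
  step 2: add(mul(S(add(Z, mul(SZ, SZ))), add(SSZ, Z)), SSSZ)
  step 3: add(add(add(SSZ, Z), mul(add(Z, mul(SZ, SZ)), add(SSZ, Z))), SSSZ)
  step 4: add(add(S(add(SZ, Z)), mul(add(Z, mul(SZ, SZ)), add(SSZ, Z))), SSSZ)
  step 5: add(S(add(add(SZ, Z), mul(add(Z, mul(SZ, SZ)), add(SSZ, Z)))), SSSZ)
  step 6: S(add(add(add(SZ, Z), mul(add(Z, mul(SZ, SZ)), add(SSZ, Z))), SSSZ))
  step 7: S(add(add(S(add(Z, Z)), mul(add(Z, mul(SZ, SZ)), add(SSZ, Z))), SSSZ))
  step 8: S(add(S(add(add(Z, Z), mul(add(Z, mul(SZ, SZ)), add(SSZ, Z)))), SSSZ))
  step 9: S(S(add(add(add(Z, Z), mul(add(Z, mul(SZ, SZ)), add(SSZ, Z))), SSSZ)))
  step 10: S(S(add(add(Z, mul(add(Z, mul(SZ, SZ)), add(SSZ, Z))), SSSZ)))
  step 11: S(S(add(mul(add(Z, mul(SZ, SZ)), add(SSZ, Z)), SSSZ)))
  step 12: S(S(add(mul(mul(SZ, SZ), add(SSZ, Z)), SSSZ)))
  step 13: S(S(add(mul(add(SZ, mul(Z, SZ)), add(SSZ, Z)), SSSZ)))
  step 14: S(S(add(mul(S(add(Z, mul(Z, SZ))), add(SSZ, Z)), SSSZ)))
  step 15: S(S(add(add(add(SSZ, Z), mul(add(Z, mul(Z, SZ)), add(SSZ, Z))), SSSZ)))
  step 16: S(S(add(add(S(add(SZ, Z)), mul(add(Z, mul(Z, SZ)), add(SSZ, Z))), SSSZ)))
  step 17: S(S(add(S(add(add(SZ, Z), mul(add(Z, mul(Z, SZ)), add(SSZ, Z)))), SSSZ)))
  step 18: S(S(S(add(add(add(SZ, Z), mul(add(Z, mul(Z, SZ)), add(SSZ, Z))), SSSZ))))
  step 19: S(S(S(add(add(S(add(Z, Z)), mul(add(Z, mul(Z, SZ)), add(SSZ, Z))), SSSZ))))
  step 20: S(S(S(add(S(add(add(Z, Z), mul(add(Z, mul(Z, SZ)), add(SSZ, Z)))), SSSZ))))
  step 21: S(S(S(S(add(add(add(Z, Z), mul(add(Z, mul(Z, SZ)), add(SSZ, Z))), SSSZ)))))
  step 22: S(S(S(S(add(add(Z, mul(add(Z, mul(Z, SZ)), add(SSZ, Z))), SSSZ)))))
  step 23: S(S(S(S(add(mul(add(Z, mul(Z, SZ)), add(SSZ, Z)), SSSZ)))))
  step 24: S(S(S(S(add(mul(mul(Z, SZ), add(SSZ, Z)), SSSZ)))))
  step 25: S(S(S(S(add(mul(Z, add(SSZ, Z)), SSSZ)))))
  step 26: S(S(S(S(add(Z, SSSZ)))))
  step 27: S^7(Z)

Term B:
  start: add(add(S^4(Z), SSSZ), Z)
  step 1: add(S(add(SSSZ, SSSZ)), Z)
  step 2: S(add(add(SSSZ, SSSZ), Z))
  step 3: S(add(S(add(SSZ, SSSZ)), Z))
  step 4: S(S(add(add(SSZ, SSSZ), Z)))
  step 5: S(S(add(S(add(SZ, SSSZ)), Z)))
  step 6: S(S(S(add(add(SZ, SSSZ), Z))))
  step 7: S(S(S(add(S(add(Z, SSSZ)), Z))))
  step 8: S(S(S(S(add(add(Z, SSSZ), Z)))))
  step 9: S(S(S(S(add(SSSZ, Z)))))
  step 10: S(S(S(S(S(add(SSZ, Z))))))
  step 11: S(S(S(S(S(S(add(SZ, Z)))))))
  step 12: S(S(S(S(S(S(S(add(Z, Z))))))))
  step 13: S^7(Z)

Answer: SAME — A ⇓ S^7(Z), B ⇓ S^7(Z)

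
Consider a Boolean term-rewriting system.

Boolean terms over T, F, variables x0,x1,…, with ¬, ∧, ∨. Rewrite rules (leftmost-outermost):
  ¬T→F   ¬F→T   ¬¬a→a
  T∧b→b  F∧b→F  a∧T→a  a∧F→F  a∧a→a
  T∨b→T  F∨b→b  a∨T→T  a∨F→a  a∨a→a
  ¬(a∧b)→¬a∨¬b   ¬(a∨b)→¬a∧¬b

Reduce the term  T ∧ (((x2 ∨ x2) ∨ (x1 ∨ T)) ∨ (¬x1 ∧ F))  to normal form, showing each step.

Answer: normal form = T  (in 5 steps)

Derivation:
  start: T ∧ (((x2 ∨ x2) ∨ (x1 ∨ T)) ∨ (¬x1 ∧ F))
  step 1: ((x2 ∨ x2) ∨ (x1 ∨ T)) ∨ (¬x1 ∧ F)
  step 2: (x2 ∨ (x1 ∨ T)) ∨ (¬x1 ∧ F)
  step 3: (x2 ∨ T) ∨ (¬x1 ∧ F)
  step 4: T ∨ (¬x1 ∧ F)
  step 5: T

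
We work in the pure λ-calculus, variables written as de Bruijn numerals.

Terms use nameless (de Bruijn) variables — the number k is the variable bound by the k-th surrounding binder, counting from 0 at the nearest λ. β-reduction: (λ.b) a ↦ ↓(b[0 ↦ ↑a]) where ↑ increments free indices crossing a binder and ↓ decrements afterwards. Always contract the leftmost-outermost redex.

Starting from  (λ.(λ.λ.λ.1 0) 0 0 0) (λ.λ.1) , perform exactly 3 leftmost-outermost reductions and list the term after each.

  start: (λ.(λ.λ.λ.1 0) 0 0 0) (λ.λ.1)
  →1  (λ.λ.λ.1 0) (λ.λ.1) (λ.λ.1) (λ.λ.1)
  →2  (λ.λ.1 0) (λ.λ.1) (λ.λ.1)
  →3  (λ.(λ.λ.1) 0) (λ.λ.1)

Answer: after 3 steps: (λ.(λ.λ.1) 0) (λ.λ.1)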